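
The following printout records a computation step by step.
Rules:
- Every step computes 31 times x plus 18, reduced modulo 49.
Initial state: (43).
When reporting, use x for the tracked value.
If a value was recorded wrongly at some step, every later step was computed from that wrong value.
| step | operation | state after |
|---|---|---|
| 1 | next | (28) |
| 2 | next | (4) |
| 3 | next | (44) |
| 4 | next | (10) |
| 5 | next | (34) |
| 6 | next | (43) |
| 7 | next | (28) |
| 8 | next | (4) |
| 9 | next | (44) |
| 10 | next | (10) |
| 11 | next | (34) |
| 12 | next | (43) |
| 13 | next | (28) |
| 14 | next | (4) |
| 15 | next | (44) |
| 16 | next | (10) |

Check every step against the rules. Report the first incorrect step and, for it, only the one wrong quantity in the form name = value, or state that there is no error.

no error

Step 1: x = (31*43 + 18) mod 49 = 28 — no discrepancy.
Step 2: x = (31*28 + 18) mod 49 = 4 — checks out.
Step 3: x = (31*4 + 18) mod 49 = 44 — exactly as logged.
Step 4: x = (31*44 + 18) mod 49 = 10 — in agreement.
Step 5: x = (31*10 + 18) mod 49 = 34 — checks out.
Step 6: x = (31*34 + 18) mod 49 = 43 — checks out.
Step 7: x = (31*43 + 18) mod 49 = 28 — agrees with the printout.
Step 8: x = (31*28 + 18) mod 49 = 4 — agrees with the printout.
Step 9: x = (31*4 + 18) mod 49 = 44 — matches.
Step 10: x = (31*44 + 18) mod 49 = 10 — verified.
Step 11: x = (31*10 + 18) mod 49 = 34 — exactly as logged.
Step 12: x = (31*34 + 18) mod 49 = 43 — verified.
Step 13: x = (31*43 + 18) mod 49 = 28 — consistent with the printout.
Step 14: x = (31*28 + 18) mod 49 = 4 — consistent with the printout.
Step 15: x = (31*4 + 18) mod 49 = 44 — confirmed correct.
Step 16: x = (31*44 + 18) mod 49 = 10 — no discrepancy.
The recomputation confirms every line.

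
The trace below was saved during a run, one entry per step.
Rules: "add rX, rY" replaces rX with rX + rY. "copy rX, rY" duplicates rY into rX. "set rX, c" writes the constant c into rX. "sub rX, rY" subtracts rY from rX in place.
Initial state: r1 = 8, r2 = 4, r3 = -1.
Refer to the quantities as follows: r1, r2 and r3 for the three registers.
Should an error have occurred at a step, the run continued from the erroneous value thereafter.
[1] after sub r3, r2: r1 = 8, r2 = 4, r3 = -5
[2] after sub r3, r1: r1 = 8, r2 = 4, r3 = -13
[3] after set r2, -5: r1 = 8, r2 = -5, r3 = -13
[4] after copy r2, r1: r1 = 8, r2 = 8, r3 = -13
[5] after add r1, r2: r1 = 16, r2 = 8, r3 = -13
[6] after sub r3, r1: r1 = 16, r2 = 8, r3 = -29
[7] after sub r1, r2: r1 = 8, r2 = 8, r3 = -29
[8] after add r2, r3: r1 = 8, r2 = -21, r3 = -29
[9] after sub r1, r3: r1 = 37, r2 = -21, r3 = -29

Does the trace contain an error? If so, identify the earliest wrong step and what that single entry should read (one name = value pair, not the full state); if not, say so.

1. r3 = -1 - 4 = -5 (agrees with the trace)
2. r3 = -5 - 8 = -13 (checks out)
3. r2 = -5 (confirmed correct)
4. r2 = 8 (no discrepancy)
5. r1 = 8 + 8 = 16 (checks out)
6. r3 = -13 - 16 = -29 (confirmed correct)
7. r1 = 16 - 8 = 8 (in agreement)
8. r2 = 8 + -29 = -21 (checks out)
9. r1 = 8 - -29 = 37 (checks out)
The whole run recomputes cleanly — no discrepancies.

no error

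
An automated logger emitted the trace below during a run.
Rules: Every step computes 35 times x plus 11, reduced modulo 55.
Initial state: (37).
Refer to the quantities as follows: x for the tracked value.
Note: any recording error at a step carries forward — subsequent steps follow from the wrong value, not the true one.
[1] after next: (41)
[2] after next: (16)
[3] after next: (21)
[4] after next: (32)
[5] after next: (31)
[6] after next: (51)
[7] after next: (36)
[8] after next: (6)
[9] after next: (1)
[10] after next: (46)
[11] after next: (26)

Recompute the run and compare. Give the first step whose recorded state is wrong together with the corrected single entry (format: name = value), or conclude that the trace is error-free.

Step 1: x = (35*37 + 11) mod 55 = 41 — in agreement.
Step 2: x = (35*41 + 11) mod 55 = 16 — no discrepancy.
Step 3: x = (35*16 + 11) mod 55 = 21 — exactly as logged.
Step 4: x = (35*21 + 11) mod 55 = 31 — first mismatch against the trace.
First deviation found at step 4; the corrected entry is x = 31.

step 4, x = 31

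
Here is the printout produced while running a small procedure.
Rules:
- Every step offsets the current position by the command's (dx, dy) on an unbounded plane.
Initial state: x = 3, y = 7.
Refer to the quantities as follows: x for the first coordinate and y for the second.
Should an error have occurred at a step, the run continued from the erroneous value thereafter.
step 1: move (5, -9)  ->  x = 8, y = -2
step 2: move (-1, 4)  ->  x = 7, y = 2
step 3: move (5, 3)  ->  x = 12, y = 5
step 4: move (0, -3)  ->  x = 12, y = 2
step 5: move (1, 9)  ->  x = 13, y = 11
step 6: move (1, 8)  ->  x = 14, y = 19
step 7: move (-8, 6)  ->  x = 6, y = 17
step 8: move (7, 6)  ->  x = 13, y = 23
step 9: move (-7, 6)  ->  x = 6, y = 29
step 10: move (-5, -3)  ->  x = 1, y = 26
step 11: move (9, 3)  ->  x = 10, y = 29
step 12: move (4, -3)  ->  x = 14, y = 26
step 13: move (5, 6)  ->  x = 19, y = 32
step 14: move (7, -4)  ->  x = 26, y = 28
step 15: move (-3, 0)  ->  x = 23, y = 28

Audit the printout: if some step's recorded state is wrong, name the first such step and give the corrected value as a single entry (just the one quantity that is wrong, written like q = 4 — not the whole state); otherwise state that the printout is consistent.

step 7, y = 25

step 1: x = 3 + (5) = 8, y = 7 + (-9) = -2 -> in agreement
step 2: x = 8 + (-1) = 7, y = -2 + (4) = 2 -> no discrepancy
step 3: x = 7 + (5) = 12, y = 2 + (3) = 5 -> confirmed correct
step 4: x = 12 + (0) = 12, y = 5 + (-3) = 2 -> agrees with the printout
step 5: x = 12 + (1) = 13, y = 2 + (9) = 11 -> confirmed correct
step 6: x = 13 + (1) = 14, y = 11 + (8) = 19 -> consistent with the printout
step 7: x = 14 + (-8) = 6, y = 19 + (6) = 25 -> not what was recorded
That makes step 7 the first incorrect line — y = 25 is what it should show.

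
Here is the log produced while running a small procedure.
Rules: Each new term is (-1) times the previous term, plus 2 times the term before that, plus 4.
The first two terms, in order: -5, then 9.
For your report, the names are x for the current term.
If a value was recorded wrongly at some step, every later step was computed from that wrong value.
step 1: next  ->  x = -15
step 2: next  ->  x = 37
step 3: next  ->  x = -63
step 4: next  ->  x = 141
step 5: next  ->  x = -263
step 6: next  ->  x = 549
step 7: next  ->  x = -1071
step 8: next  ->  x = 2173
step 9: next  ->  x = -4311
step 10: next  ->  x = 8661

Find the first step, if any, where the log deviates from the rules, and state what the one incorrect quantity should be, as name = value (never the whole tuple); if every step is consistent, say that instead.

no error

Recomputing the run from the initial state:
step 1: x = -15
step 2: x = 37
step 3: x = -63
step 4: x = 141
step 5: x = -263
step 6: x = 549
step 7: x = -1071
step 8: x = 2173
step 9: x = -4311
step 10: x = 8661
This matches the log at every step.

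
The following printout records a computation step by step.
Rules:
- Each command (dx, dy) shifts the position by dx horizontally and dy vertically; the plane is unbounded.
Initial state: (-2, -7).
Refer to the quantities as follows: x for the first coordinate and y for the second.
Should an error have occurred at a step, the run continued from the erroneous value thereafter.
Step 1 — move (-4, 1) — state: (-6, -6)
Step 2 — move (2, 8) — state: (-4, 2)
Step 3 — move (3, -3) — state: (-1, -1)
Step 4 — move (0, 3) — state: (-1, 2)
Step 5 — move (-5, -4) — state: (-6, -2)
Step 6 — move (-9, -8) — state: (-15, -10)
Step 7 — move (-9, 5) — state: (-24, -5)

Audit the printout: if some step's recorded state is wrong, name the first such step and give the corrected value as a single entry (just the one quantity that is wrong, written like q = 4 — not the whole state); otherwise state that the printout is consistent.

no error

Recomputing the run from the initial state:
step 1: x = -6, y = -6
step 2: x = -4, y = 2
step 3: x = -1, y = -1
step 4: x = -1, y = 2
step 5: x = -6, y = -2
step 6: x = -15, y = -10
step 7: x = -24, y = -5
This matches the printout at every step.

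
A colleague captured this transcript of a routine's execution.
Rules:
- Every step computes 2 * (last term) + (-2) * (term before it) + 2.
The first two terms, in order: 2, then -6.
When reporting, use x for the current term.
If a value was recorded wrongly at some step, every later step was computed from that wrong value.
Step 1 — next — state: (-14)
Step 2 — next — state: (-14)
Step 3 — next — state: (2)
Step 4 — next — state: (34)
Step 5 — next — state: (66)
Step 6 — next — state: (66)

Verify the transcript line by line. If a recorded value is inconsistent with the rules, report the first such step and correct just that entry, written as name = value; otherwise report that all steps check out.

1. x = 2*(-6) + (-2)*(2) + (2) = -14 (matches)
2. x = 2*(-14) + (-2)*(-6) + (2) = -14 (matches)
3. x = 2*(-14) + (-2)*(-14) + (2) = 2 (consistent with the transcript)
4. x = 2*(2) + (-2)*(-14) + (2) = 34 (no discrepancy)
5. x = 2*(34) + (-2)*(2) + (2) = 66 (no discrepancy)
6. x = 2*(66) + (-2)*(34) + (2) = 66 (exactly as logged)
Each recorded entry agrees with the recomputation.

no error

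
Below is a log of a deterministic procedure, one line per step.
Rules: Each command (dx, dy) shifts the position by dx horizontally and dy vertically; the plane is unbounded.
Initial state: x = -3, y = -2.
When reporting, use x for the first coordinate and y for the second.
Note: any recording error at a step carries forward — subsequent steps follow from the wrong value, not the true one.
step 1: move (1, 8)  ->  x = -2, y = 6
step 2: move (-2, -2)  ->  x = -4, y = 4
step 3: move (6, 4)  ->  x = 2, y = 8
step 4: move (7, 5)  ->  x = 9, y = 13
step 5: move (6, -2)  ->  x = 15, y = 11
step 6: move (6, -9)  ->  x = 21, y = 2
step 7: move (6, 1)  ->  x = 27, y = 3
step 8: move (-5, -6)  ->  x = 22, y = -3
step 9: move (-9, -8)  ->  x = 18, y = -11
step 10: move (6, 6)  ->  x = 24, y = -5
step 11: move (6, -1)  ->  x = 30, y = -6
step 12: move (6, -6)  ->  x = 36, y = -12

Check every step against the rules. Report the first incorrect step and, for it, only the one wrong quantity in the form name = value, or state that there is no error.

Recomputing the run from the initial state:
step 1: x = -2, y = 6
step 2: x = -4, y = 4
step 3: x = 2, y = 8
step 4: x = 9, y = 13
step 5: x = 15, y = 11
step 6: x = 21, y = 2
step 7: x = 27, y = 3
step 8: x = 22, y = -3
step 9: x = 13, y = -11
step 10: x = 19, y = -5
step 11: x = 25, y = -6
step 12: x = 31, y = -12
The first disagreement with the log is at step 9, where the value should be x = 13.

step 9, x = 13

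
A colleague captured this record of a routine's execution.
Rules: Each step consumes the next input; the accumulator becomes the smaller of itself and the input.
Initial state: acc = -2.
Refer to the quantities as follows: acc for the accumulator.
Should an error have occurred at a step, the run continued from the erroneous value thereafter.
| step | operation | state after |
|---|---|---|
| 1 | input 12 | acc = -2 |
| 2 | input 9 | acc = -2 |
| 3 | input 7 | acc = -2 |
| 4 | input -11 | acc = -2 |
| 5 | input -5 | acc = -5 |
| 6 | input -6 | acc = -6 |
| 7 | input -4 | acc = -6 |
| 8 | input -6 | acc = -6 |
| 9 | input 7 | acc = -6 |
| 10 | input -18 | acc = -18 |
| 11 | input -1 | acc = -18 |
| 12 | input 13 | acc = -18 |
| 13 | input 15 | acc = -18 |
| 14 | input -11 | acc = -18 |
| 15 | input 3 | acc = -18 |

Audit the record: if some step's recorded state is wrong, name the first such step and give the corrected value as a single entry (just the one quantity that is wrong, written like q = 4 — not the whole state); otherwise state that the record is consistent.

1. acc = min(-2, 12) = -2 (checks out)
2. acc = min(-2, 9) = -2 (exactly as logged)
3. acc = min(-2, 7) = -2 (exactly as logged)
4. acc = min(-2, -11) = -11 (the record has a different value)
The earliest wrong entry is at step 4: it should read acc = -11.

step 4, acc = -11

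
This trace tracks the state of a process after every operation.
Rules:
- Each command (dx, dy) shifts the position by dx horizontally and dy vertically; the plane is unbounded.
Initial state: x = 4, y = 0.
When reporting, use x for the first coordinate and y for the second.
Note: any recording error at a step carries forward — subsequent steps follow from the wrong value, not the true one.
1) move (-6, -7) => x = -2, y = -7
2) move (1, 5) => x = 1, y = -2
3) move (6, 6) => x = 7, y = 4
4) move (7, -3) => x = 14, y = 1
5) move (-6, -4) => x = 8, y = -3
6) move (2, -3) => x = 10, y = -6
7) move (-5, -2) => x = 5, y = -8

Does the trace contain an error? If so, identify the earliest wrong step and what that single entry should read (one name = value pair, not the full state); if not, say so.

Step 1: x = 4 + (-6) = -2, y = 0 + (-7) = -7 — confirmed correct.
Step 2: x = -2 + (1) = -1, y = -7 + (5) = -2 — the trace disagrees here.
The audit stops at step 2: the recorded entry is wrong and should be x = -1.

step 2, x = -1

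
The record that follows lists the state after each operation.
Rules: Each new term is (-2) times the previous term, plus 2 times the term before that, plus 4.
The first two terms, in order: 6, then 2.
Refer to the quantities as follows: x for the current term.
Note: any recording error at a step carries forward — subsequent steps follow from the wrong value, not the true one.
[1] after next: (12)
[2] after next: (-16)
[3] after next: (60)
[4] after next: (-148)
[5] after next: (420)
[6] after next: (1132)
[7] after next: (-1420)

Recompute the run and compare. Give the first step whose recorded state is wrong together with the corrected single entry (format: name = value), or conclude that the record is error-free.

1. x = -2*(2) + (2)*(6) + (4) = 12 (same as recorded)
2. x = -2*(12) + (2)*(2) + (4) = -16 (checks out)
3. x = -2*(-16) + (2)*(12) + (4) = 60 (consistent with the record)
4. x = -2*(60) + (2)*(-16) + (4) = -148 (same as recorded)
5. x = -2*(-148) + (2)*(60) + (4) = 420 (same as recorded)
6. x = -2*(420) + (2)*(-148) + (4) = -1132 (the record has a different value)
The audit stops at step 6: the recorded entry is wrong and should be x = -1132.

step 6, x = -1132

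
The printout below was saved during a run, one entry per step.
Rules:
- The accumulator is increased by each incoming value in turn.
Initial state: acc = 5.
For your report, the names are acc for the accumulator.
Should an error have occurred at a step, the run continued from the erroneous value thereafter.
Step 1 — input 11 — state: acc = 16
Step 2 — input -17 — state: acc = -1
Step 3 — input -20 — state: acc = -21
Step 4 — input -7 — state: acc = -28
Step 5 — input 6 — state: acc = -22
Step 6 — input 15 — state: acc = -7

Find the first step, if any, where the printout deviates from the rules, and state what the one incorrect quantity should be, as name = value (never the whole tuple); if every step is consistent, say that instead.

Step 1: acc = 5 + 11 = 16 — matches.
Step 2: acc = 16 + -17 = -1 — same as recorded.
Step 3: acc = -1 + -20 = -21 — verified.
Step 4: acc = -21 + -7 = -28 — in agreement.
Step 5: acc = -28 + 6 = -22 — confirmed correct.
Step 6: acc = -22 + 15 = -7 — checks out.
The recomputation confirms every line.

no error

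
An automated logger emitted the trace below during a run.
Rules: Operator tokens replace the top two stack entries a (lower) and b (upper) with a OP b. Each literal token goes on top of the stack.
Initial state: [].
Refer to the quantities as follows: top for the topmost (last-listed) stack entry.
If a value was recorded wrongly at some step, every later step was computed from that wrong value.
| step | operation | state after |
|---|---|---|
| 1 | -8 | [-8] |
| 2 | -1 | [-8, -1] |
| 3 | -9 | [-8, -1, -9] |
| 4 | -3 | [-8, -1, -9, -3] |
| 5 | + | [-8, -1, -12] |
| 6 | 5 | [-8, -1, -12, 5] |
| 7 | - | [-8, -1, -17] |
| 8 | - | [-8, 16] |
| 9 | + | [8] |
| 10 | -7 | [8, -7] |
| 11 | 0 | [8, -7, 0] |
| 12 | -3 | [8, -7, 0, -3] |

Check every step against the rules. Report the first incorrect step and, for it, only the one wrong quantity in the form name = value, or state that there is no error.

Step 1: push -8: top = -8 — same as recorded.
Step 2: push -1: top = -1 — agrees with the trace.
Step 3: push -9: top = -9 — checks out.
Step 4: push -3: top = -3 — matches.
Step 5: -9 + -3 = -12 — verified.
Step 6: push 5: top = 5 — consistent with the trace.
Step 7: -12 - 5 = -17 — checks out.
Step 8: -1 - -17 = 16 — in agreement.
Step 9: -8 + 16 = 8 — verified.
Step 10: push -7: top = -7 — checks out.
Step 11: push 0: top = 0 — agrees with the trace.
Step 12: push -3: top = -3 — verified.
All entries verified; no error found.

no error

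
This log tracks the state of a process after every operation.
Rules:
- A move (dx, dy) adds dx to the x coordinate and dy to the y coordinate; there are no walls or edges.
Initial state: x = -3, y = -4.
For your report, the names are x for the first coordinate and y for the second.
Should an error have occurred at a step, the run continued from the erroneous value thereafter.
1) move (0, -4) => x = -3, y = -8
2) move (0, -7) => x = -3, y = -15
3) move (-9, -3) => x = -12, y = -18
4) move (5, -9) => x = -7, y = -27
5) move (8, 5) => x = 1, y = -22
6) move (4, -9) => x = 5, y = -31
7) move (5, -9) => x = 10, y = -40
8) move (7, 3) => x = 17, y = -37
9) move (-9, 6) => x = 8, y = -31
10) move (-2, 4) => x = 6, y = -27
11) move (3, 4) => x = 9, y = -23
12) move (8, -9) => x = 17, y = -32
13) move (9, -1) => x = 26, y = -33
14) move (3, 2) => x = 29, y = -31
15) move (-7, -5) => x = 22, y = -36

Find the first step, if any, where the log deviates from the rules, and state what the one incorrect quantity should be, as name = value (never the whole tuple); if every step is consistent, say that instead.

no error

1. x = -3 + (0) = -3, y = -4 + (-4) = -8 (confirmed correct)
2. x = -3 + (0) = -3, y = -8 + (-7) = -15 (no discrepancy)
3. x = -3 + (-9) = -12, y = -15 + (-3) = -18 (no discrepancy)
4. x = -12 + (5) = -7, y = -18 + (-9) = -27 (in agreement)
5. x = -7 + (8) = 1, y = -27 + (5) = -22 (agrees with the log)
6. x = 1 + (4) = 5, y = -22 + (-9) = -31 (consistent with the log)
7. x = 5 + (5) = 10, y = -31 + (-9) = -40 (verified)
8. x = 10 + (7) = 17, y = -40 + (3) = -37 (same as recorded)
9. x = 17 + (-9) = 8, y = -37 + (6) = -31 (matches)
10. x = 8 + (-2) = 6, y = -31 + (4) = -27 (in agreement)
11. x = 6 + (3) = 9, y = -27 + (4) = -23 (no discrepancy)
12. x = 9 + (8) = 17, y = -23 + (-9) = -32 (no discrepancy)
13. x = 17 + (9) = 26, y = -32 + (-1) = -33 (verified)
14. x = 26 + (3) = 29, y = -33 + (2) = -31 (same as recorded)
15. x = 29 + (-7) = 22, y = -31 + (-5) = -36 (same as recorded)
All entries verified; no error found.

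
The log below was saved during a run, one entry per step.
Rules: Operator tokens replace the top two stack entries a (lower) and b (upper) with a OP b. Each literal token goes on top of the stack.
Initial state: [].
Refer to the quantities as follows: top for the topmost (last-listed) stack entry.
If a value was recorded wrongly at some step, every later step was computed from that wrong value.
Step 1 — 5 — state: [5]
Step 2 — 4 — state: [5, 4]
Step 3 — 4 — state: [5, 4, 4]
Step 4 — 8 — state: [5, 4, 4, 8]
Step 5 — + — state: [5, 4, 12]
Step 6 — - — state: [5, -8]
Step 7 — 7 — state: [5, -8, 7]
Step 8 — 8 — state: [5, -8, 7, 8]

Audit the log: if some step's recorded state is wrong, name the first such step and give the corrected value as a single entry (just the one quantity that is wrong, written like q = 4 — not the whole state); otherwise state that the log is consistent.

no error

Recomputing the run from the initial state:
step 1: [5]
step 2: [5, 4]
step 3: [5, 4, 4]
step 4: [5, 4, 4, 8]
step 5: [5, 4, 12]
step 6: [5, -8]
step 7: [5, -8, 7]
step 8: [5, -8, 7, 8]
This matches the log at every step.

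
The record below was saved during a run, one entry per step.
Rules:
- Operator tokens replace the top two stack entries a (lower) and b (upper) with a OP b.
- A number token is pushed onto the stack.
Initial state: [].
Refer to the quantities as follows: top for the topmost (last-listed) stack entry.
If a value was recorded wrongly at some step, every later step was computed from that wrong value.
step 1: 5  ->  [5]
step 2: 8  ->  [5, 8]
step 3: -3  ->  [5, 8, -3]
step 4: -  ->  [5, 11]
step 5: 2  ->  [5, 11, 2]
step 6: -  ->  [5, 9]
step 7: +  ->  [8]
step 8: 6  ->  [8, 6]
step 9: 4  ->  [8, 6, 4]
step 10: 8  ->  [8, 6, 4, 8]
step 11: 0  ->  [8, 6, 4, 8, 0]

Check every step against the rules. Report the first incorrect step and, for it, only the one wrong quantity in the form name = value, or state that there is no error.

step 7, top = 14

Step 1: push 5: top = 5 — exactly as logged.
Step 2: push 8: top = 8 — same as recorded.
Step 3: push -3: top = -3 — matches.
Step 4: 8 - -3 = 11 — confirmed correct.
Step 5: push 2: top = 2 — checks out.
Step 6: 11 - 2 = 9 — verified.
Step 7: 5 + 9 = 14 — the recorded entry deviates here.
That makes step 7 the first incorrect line — top = 14 is what it should show.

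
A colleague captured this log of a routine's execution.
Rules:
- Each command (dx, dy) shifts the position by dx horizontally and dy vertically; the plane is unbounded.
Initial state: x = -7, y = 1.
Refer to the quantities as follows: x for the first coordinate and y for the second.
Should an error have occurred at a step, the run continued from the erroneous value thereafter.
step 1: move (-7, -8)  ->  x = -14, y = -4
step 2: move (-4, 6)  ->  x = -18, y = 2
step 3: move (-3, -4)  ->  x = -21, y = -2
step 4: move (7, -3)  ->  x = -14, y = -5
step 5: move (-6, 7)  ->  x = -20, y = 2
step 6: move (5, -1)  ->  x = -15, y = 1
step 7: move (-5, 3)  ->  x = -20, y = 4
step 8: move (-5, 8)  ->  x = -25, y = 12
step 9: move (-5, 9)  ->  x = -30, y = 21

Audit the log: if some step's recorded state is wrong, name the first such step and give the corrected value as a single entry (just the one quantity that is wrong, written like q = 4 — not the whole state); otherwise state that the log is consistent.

step 1, y = -7

Recomputing the run from the initial state:
step 1: x = -14, y = -7
step 2: x = -18, y = -1
step 3: x = -21, y = -5
step 4: x = -14, y = -8
step 5: x = -20, y = -1
step 6: x = -15, y = -2
step 7: x = -20, y = 1
step 8: x = -25, y = 9
step 9: x = -30, y = 18
The first disagreement with the log is at step 1, where the value should be y = -7.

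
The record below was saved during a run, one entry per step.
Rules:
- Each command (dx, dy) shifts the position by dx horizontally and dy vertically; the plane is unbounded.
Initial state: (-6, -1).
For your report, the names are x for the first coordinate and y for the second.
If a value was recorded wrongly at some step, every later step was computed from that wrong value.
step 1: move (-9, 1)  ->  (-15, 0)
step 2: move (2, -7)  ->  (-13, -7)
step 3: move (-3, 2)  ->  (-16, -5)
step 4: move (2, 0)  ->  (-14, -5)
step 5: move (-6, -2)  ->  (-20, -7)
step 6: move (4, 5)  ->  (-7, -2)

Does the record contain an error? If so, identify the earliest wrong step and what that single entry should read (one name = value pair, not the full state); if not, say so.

step 6, x = -16

Step 1: x = -6 + (-9) = -15, y = -1 + (1) = 0 — confirmed correct.
Step 2: x = -15 + (2) = -13, y = 0 + (-7) = -7 — no discrepancy.
Step 3: x = -13 + (-3) = -16, y = -7 + (2) = -5 — exactly as logged.
Step 4: x = -16 + (2) = -14, y = -5 + (0) = -5 — no discrepancy.
Step 5: x = -14 + (-6) = -20, y = -5 + (-2) = -7 — confirmed correct.
Step 6: x = -20 + (4) = -16, y = -7 + (5) = -2 — the record has a different value.
So the first discrepancy is step 6, where the right value is x = -16.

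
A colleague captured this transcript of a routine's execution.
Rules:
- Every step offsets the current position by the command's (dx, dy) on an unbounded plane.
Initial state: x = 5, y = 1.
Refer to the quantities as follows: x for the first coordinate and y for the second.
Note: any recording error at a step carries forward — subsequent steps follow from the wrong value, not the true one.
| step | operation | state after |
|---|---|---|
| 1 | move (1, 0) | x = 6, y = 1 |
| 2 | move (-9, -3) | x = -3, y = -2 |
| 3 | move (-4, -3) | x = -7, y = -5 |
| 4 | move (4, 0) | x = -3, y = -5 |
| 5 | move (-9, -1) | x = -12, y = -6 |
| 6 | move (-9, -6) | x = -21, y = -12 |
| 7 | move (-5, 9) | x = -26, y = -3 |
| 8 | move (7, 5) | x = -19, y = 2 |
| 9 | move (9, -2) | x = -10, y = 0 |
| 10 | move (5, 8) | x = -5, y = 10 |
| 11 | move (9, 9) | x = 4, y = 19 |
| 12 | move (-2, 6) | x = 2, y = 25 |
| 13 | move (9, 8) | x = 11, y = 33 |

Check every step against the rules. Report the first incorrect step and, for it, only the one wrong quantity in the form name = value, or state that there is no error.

Step 1: x = 5 + (1) = 6, y = 1 + (0) = 1 — verified.
Step 2: x = 6 + (-9) = -3, y = 1 + (-3) = -2 — no discrepancy.
Step 3: x = -3 + (-4) = -7, y = -2 + (-3) = -5 — same as recorded.
Step 4: x = -7 + (4) = -3, y = -5 + (0) = -5 — checks out.
Step 5: x = -3 + (-9) = -12, y = -5 + (-1) = -6 — confirmed correct.
Step 6: x = -12 + (-9) = -21, y = -6 + (-6) = -12 — agrees with the transcript.
Step 7: x = -21 + (-5) = -26, y = -12 + (9) = -3 — no discrepancy.
Step 8: x = -26 + (7) = -19, y = -3 + (5) = 2 — matches.
Step 9: x = -19 + (9) = -10, y = 2 + (-2) = 0 — in agreement.
Step 10: x = -10 + (5) = -5, y = 0 + (8) = 8 — this is not what the transcript shows.
The earliest wrong entry is at step 10: it should read y = 8.

step 10, y = 8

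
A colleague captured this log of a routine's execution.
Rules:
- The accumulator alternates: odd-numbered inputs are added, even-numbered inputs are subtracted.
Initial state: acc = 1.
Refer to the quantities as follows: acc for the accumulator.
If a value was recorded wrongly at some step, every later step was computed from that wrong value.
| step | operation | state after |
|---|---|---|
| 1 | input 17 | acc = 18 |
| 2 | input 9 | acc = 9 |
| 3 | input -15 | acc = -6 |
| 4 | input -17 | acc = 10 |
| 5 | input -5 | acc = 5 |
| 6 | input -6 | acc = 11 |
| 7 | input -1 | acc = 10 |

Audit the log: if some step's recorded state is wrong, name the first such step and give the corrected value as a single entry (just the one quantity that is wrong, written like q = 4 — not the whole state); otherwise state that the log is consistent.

Recomputing the run from the initial state:
step 1: acc = 18
step 2: acc = 9
step 3: acc = -6
step 4: acc = 11
step 5: acc = 6
step 6: acc = 12
step 7: acc = 11
The first disagreement with the log is at step 4, where the value should be acc = 11.

step 4, acc = 11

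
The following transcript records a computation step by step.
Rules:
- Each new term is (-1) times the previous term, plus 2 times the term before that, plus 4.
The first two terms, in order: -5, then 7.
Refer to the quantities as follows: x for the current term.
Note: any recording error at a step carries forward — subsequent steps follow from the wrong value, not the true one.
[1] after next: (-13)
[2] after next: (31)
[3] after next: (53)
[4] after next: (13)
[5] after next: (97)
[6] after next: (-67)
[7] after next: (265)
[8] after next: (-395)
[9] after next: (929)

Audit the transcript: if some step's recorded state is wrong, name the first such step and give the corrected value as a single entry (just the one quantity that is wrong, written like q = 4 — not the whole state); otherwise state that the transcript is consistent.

step 3, x = -53

Step 1: x = -1*(7) + (2)*(-5) + (4) = -13 — agrees with the transcript.
Step 2: x = -1*(-13) + (2)*(7) + (4) = 31 — no discrepancy.
Step 3: x = -1*(31) + (2)*(-13) + (4) = -53 — a discrepancy with the transcript.
That makes step 3 the first incorrect line — x = -53 is what it should show.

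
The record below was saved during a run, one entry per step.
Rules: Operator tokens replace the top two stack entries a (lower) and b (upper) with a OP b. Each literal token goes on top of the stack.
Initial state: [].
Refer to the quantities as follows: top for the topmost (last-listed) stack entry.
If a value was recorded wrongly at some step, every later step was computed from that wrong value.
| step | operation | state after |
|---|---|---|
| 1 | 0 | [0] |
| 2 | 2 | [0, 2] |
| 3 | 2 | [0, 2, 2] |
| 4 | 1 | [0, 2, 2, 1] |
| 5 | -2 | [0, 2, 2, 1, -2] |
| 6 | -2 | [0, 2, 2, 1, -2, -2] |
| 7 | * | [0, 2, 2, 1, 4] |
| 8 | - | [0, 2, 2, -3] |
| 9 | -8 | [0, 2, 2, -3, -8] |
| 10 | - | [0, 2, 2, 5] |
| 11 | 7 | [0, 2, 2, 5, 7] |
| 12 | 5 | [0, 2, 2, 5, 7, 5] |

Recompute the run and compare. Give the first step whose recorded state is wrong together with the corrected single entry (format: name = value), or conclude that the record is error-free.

no error

step 1: push 0: top = 0 -> matches
step 2: push 2: top = 2 -> in agreement
step 3: push 2: top = 2 -> exactly as logged
step 4: push 1: top = 1 -> no discrepancy
step 5: push -2: top = -2 -> same as recorded
step 6: push -2: top = -2 -> confirmed correct
step 7: -2 * -2 = 4 -> in agreement
step 8: 1 - 4 = -3 -> exactly as logged
step 9: push -8: top = -8 -> in agreement
step 10: -3 - -8 = 5 -> exactly as logged
step 11: push 7: top = 7 -> exactly as logged
step 12: push 5: top = 5 -> confirmed correct
No step deviates from the rules.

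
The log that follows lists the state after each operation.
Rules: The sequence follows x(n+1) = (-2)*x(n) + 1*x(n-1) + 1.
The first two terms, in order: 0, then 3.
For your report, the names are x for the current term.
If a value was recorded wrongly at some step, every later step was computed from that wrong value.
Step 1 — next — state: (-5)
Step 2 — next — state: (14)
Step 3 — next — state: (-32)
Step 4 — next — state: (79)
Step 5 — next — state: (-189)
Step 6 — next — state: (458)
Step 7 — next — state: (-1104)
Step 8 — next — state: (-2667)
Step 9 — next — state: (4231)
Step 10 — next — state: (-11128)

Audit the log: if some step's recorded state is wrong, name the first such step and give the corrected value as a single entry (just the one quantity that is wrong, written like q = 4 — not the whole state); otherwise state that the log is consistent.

step 8, x = 2667

step 1: x = -2*(3) + (1)*(0) + (1) = -5 -> consistent with the log
step 2: x = -2*(-5) + (1)*(3) + (1) = 14 -> matches
step 3: x = -2*(14) + (1)*(-5) + (1) = -32 -> verified
step 4: x = -2*(-32) + (1)*(14) + (1) = 79 -> checks out
step 5: x = -2*(79) + (1)*(-32) + (1) = -189 -> verified
step 6: x = -2*(-189) + (1)*(79) + (1) = 458 -> verified
step 7: x = -2*(458) + (1)*(-189) + (1) = -1104 -> in agreement
step 8: x = -2*(-1104) + (1)*(458) + (1) = 2667 -> the entry is off here
That makes step 8 the first incorrect line — x = 2667 is what it should show.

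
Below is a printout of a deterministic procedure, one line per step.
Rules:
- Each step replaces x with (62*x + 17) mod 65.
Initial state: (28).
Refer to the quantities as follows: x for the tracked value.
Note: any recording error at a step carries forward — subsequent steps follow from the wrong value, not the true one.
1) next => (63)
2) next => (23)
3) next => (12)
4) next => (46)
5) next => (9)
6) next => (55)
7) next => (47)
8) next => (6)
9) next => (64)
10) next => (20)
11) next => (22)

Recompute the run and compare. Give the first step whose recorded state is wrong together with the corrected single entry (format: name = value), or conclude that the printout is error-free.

Recomputing the run from the initial state:
step 1: x = 63
step 2: x = 23
step 3: x = 13
step 4: x = 43
step 5: x = 18
step 6: x = 28
step 7: x = 63
step 8: x = 23
step 9: x = 13
step 10: x = 43
step 11: x = 18
The first disagreement with the printout is at step 3, where the value should be x = 13.

step 3, x = 13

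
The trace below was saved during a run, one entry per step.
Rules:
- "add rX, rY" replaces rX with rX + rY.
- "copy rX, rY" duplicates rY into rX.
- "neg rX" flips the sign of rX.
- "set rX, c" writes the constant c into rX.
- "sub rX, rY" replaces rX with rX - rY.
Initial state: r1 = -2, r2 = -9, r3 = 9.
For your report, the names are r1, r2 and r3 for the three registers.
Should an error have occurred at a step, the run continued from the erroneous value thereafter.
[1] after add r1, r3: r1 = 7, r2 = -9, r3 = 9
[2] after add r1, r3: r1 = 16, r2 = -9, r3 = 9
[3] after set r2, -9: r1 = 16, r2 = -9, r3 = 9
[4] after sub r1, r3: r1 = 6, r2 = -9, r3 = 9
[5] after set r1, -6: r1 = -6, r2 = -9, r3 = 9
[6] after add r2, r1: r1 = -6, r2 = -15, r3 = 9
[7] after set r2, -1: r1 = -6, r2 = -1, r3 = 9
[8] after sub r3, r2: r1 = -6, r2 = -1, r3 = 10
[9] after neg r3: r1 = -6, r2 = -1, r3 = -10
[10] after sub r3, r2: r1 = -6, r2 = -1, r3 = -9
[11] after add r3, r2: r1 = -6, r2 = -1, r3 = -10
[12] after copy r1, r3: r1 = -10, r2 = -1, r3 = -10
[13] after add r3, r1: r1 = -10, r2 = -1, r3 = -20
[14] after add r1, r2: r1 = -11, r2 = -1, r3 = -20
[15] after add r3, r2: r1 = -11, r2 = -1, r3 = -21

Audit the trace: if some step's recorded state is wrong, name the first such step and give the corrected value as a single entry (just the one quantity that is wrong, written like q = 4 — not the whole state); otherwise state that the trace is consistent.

Step 1: r1 = -2 + 9 = 7 — in agreement.
Step 2: r1 = 7 + 9 = 16 — in agreement.
Step 3: r2 = -9 — matches.
Step 4: r1 = 16 - 9 = 7 — the recorded entry deviates here.
Conclusion: step 4 carries the first error; the entry should be r1 = 7.

step 4, r1 = 7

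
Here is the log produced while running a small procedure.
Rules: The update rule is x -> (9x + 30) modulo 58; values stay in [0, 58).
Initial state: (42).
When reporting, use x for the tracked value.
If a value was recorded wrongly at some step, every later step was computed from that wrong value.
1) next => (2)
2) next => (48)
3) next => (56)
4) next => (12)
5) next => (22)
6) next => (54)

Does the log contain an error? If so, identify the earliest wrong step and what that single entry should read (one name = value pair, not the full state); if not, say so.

Step 1: x = (9*42 + 30) mod 58 = 2 — confirmed correct.
Step 2: x = (9*2 + 30) mod 58 = 48 — in agreement.
Step 3: x = (9*48 + 30) mod 58 = 56 — in agreement.
Step 4: x = (9*56 + 30) mod 58 = 12 — agrees with the log.
Step 5: x = (9*12 + 30) mod 58 = 22 — agrees with the log.
Step 6: x = (9*22 + 30) mod 58 = 54 — in agreement.
All entries verified; no error found.

no error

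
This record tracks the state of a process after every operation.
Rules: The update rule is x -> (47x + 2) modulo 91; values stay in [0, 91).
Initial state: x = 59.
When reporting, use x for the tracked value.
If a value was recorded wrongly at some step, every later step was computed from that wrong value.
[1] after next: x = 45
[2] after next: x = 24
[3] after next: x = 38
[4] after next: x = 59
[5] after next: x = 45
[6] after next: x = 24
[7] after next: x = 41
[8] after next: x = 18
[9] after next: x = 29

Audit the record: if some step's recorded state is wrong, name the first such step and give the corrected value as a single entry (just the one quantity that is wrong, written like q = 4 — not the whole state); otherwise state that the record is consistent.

Step 1: x = (47*59 + 2) mod 91 = 45 — in agreement.
Step 2: x = (47*45 + 2) mod 91 = 24 — verified.
Step 3: x = (47*24 + 2) mod 91 = 38 — same as recorded.
Step 4: x = (47*38 + 2) mod 91 = 59 — in agreement.
Step 5: x = (47*59 + 2) mod 91 = 45 — no discrepancy.
Step 6: x = (47*45 + 2) mod 91 = 24 — same as recorded.
Step 7: x = (47*24 + 2) mod 91 = 38 — the recorded entry deviates here.
That makes step 7 the first incorrect line — x = 38 is what it should show.

step 7, x = 38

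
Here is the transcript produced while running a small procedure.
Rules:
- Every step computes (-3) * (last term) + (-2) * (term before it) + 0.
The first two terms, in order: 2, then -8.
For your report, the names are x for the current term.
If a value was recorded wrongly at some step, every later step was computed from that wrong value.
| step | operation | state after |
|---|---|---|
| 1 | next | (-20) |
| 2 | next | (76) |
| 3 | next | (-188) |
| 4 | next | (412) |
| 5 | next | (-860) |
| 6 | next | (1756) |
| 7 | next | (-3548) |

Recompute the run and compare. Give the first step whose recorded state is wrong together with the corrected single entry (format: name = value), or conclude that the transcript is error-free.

Recomputing the run from the initial state:
step 1: x = 20
step 2: x = -44
step 3: x = 92
step 4: x = -188
step 5: x = 380
step 6: x = -764
step 7: x = 1532
The first disagreement with the transcript is at step 1, where the value should be x = 20.

step 1, x = 20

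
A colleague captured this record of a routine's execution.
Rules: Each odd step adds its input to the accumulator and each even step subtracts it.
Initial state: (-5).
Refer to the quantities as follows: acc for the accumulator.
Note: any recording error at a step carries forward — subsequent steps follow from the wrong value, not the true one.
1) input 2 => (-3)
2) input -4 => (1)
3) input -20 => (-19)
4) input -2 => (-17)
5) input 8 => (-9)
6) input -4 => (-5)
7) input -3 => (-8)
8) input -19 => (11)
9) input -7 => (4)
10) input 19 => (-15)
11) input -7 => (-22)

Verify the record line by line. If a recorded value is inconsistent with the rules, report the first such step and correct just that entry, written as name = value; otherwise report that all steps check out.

Step 1: acc = -5 + 2 = -3 — matches.
Step 2: acc = -3 - -4 = 1 — verified.
Step 3: acc = 1 + -20 = -19 — exactly as logged.
Step 4: acc = -19 - -2 = -17 — confirmed correct.
Step 5: acc = -17 + 8 = -9 — agrees with the record.
Step 6: acc = -9 - -4 = -5 — checks out.
Step 7: acc = -5 + -3 = -8 — same as recorded.
Step 8: acc = -8 - -19 = 11 — no discrepancy.
Step 9: acc = 11 + -7 = 4 — confirmed correct.
Step 10: acc = 4 - 19 = -15 — exactly as logged.
Step 11: acc = -15 + -7 = -22 — verified.
Nothing is out of place; the run is error-free.

no error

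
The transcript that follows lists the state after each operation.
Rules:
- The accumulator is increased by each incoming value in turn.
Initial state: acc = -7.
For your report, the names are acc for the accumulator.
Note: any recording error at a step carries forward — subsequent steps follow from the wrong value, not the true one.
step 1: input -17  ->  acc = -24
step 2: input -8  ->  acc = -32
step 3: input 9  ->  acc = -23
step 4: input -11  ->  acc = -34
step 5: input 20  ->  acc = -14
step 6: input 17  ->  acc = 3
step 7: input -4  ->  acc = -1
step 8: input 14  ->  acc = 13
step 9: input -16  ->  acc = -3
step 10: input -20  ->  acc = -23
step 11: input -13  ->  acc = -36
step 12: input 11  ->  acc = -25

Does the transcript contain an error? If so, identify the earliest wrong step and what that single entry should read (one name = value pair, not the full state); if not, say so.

no error

Step 1: acc = -7 + -17 = -24 — confirmed correct.
Step 2: acc = -24 + -8 = -32 — in agreement.
Step 3: acc = -32 + 9 = -23 — checks out.
Step 4: acc = -23 + -11 = -34 — agrees with the transcript.
Step 5: acc = -34 + 20 = -14 — consistent with the transcript.
Step 6: acc = -14 + 17 = 3 — confirmed correct.
Step 7: acc = 3 + -4 = -1 — same as recorded.
Step 8: acc = -1 + 14 = 13 — matches.
Step 9: acc = 13 + -16 = -3 — verified.
Step 10: acc = -3 + -20 = -23 — same as recorded.
Step 11: acc = -23 + -13 = -36 — same as recorded.
Step 12: acc = -36 + 11 = -25 — same as recorded.
Every step is consistent.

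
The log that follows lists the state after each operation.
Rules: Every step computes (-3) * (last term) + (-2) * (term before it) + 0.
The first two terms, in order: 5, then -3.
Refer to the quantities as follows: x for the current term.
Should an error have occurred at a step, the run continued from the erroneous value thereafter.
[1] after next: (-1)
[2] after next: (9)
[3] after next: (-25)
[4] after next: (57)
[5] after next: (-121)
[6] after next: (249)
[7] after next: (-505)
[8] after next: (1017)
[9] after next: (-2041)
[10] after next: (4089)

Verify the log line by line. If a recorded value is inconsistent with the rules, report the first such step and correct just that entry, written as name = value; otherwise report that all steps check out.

step 1: x = -3*(-3) + (-2)*(5) + (0) = -1 -> matches
step 2: x = -3*(-1) + (-2)*(-3) + (0) = 9 -> confirmed correct
step 3: x = -3*(9) + (-2)*(-1) + (0) = -25 -> same as recorded
step 4: x = -3*(-25) + (-2)*(9) + (0) = 57 -> consistent with the log
step 5: x = -3*(57) + (-2)*(-25) + (0) = -121 -> checks out
step 6: x = -3*(-121) + (-2)*(57) + (0) = 249 -> matches
step 7: x = -3*(249) + (-2)*(-121) + (0) = -505 -> consistent with the log
step 8: x = -3*(-505) + (-2)*(249) + (0) = 1017 -> exactly as logged
step 9: x = -3*(1017) + (-2)*(-505) + (0) = -2041 -> verified
step 10: x = -3*(-2041) + (-2)*(1017) + (0) = 4089 -> matches
Nothing is out of place; the run is error-free.

no error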